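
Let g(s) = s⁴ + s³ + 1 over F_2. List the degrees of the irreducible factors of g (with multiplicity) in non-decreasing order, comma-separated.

Roots in F_2: g(0) = 1; g(1) = 1.
Complete factorization: g(s) = (s⁴ + s³ + 1).
Factor degrees with multiplicity: 4 = 4.

4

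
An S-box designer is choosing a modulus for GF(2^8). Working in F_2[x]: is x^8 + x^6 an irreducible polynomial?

Write f(x) = x^8 + x^6.
Check for roots in F_2: f(0) = 0 → root; f(1) = 0 → root.
f(0) = 0, so (x) divides f(x); f is reducible.

No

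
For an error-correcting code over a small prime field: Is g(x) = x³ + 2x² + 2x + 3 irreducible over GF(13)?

Check each element of GF(13) for a root: g(0)=3, g(1)=8, g(2)=10, g(3)=2, g(4)=3, g(5)=6, g(6)=4, g(7)=3, g(8)=9, g(9)=2, g(10)=1, g(11)=12, g(12)=2.
No roots. A degree-3 polynomial over a field with no linear factor is irreducible.

Yes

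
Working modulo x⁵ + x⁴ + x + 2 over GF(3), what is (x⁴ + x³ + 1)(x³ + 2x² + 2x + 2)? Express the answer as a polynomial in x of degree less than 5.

Multiply in GF(3)[x]: (x⁴ + x³ + 1)·(x³ + 2x² + 2x + 2) = x⁷ + x⁵ + x⁴ + 2x² + 2x + 2.
Reduce using x⁵ ≡ 2x⁴ + 2x + 1 (mod x⁵ + x⁴ + x + 2).
Reduced: 2x⁴ + 2x³ + x² + 2x + 1.

2x^4 + 2x^3 + x^2 + 2x + 1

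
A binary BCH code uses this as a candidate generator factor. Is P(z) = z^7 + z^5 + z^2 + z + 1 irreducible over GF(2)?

Yes

Check for roots in GF(2): P(0) = 1; P(1) = 1.
No roots, so no linear factors.
Monic irreducibles of degree 2 over GF(2): z^2 + z + 1.
None of them divide P (all give nonzero remainder).
Monic irreducibles of degree 3 over GF(2): z^3 + z + 1, z^3 + z^2 + 1.
None of them divide P (all give nonzero remainder).
No irreducible factor of degree ≤ 3 exists, so P is irreducible over GF(2).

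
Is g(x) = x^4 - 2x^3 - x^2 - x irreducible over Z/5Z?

No

Check for roots in Z/5Z: g(0) = 0 → root; g(1) = 2; g(2) = 4; g(3) = 0 → root; g(4) = 3.
g(0) = 0, so (x) divides g(x); g is reducible.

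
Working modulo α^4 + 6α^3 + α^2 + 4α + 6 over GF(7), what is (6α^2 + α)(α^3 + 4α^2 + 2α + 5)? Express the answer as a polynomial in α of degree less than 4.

6α^3 + 5α^2 + 6α + 3

Multiply in GF(7)[α]: (6α^2 + α)·(α^3 + 4α^2 + 2α + 5) = 6α^5 + 4α^4 + 2α^3 + 4α^2 + 5α.
Reduce using α^4 ≡ α^3 + 6α^2 + 3α + 1 (mod α^4 + 6α^3 + α^2 + 4α + 6).
Reduced: 6α^3 + 5α^2 + 6α + 3.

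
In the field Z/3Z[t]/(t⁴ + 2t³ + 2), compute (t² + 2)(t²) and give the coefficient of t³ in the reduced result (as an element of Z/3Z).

1

Multiply in Z/3Z[t]: (t² + 2)·(t²) = t⁴ + 2t².
Reduce using t⁴ ≡ t³ + 1 (mod t⁴ + 2t³ + 2).
Reduced: t³ + 2t² + 1.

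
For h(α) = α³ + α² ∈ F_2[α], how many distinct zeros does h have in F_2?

2

Evaluate at each of the 2 elements of F_2:
h(0) = 0 → root; h(1) = 0 → root.
Roots: {0, 1}.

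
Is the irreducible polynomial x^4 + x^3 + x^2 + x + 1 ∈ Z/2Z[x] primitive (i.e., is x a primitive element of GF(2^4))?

No

Write f(x) = x^4 + x^3 + x^2 + x + 1.
|GF(2^4)^×| = 2^4 − 1 = 15. Prime factorization: 15 = 3·5.
f is primitive ⇔ x has order 15 in GF(2)[x]/(f), i.e. x^(15/q) ≠ 1 for each prime q | 15.
x^(5) mod f = 1
x^(3) mod f = x^3.
Since x^(5) = 1, the order of x divides 5 < 15; not primitive.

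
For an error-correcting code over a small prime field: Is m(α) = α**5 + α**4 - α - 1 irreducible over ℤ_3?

No

Check for roots in ℤ_3: m(0) = 2; m(1) = 0 → root; m(2) = 0 → root.
m(1) = 0, so (α − 1) divides m(α); m is reducible.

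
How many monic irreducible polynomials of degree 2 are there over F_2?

x^(2^2) − x is the product of all monic irreducibles of degree dividing 2; Möbius inversion gives N = (1/2) Σ μ(2/d)·2^d.
Divisors of 2: 1, 2; μ(2/d) for each: -1, 1.
Σ = − 2^1 + 2^2 = 2.
N = 2/2 = 1.

1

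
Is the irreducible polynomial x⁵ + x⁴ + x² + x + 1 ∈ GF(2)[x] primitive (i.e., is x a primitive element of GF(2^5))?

Yes

Write f(x) = x⁵ + x⁴ + x² + x + 1.
|GF(2^5)^×| = 2^5 − 1 = 31. Prime factorization: 31 = 31.
f is primitive ⇔ x has order 31 in GF(2)[x]/(f), i.e. x^(31/q) ≠ 1 for each prime q | 31.
x^(1) mod f = x.
None equal 1, so x has full order 31; f is primitive.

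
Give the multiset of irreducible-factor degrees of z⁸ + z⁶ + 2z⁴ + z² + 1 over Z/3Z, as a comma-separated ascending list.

Write h(z) = z⁸ + z⁶ + 2z⁴ + z² + 1.
Roots in Z/3Z: h(0) = 1; h(1) = 0 → root; h(2) = 0 → root.
Linear factors from roots: (z + 2), (z + 1).
Complete factorization: h(z) = (z + 1)^2·(z + 2)^2·(z² + z + 2)·(z² + 2z + 2).
Factor degrees with multiplicity: 1 + 1 + 1 + 1 + 2 + 2 = 8.

1, 1, 1, 1, 2, 2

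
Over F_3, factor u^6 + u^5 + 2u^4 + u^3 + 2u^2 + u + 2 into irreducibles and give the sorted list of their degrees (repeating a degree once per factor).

Write g(u) = u^6 + u^5 + 2u^4 + u^3 + 2u^2 + u + 2.
Roots in F_3: g(0) = 2; g(1) = 1; g(2) = 1.
Complete factorization: g(u) = (u^6 + u^5 + 2u^4 + u^3 + 2u^2 + u + 2).
Factor degrees with multiplicity: 6 = 6.

6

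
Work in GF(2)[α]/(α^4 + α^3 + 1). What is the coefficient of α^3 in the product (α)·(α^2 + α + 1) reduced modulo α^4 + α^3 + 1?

Multiply in GF(2)[α]: (α)·(α^2 + α + 1) = α^3 + α^2 + α.
Reduced: α^3 + α^2 + α.

1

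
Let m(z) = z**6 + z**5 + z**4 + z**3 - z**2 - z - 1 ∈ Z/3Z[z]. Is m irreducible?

Yes

Check for roots in Z/3Z: m(0) = 2; m(1) = 1; m(2) = 2.
No roots, so no linear factors.
Monic irreducibles of degree 2 over GF(3): z**2 + 1, z**2 + z - 1, z**2 - z - 1.
None of them divide m (all give nonzero remainder).
Degree-3 irreducible divisors: test the 8 monic irreducibles of degree 3 over GF(3).
None of them divide m (all give nonzero remainder).
No irreducible factor of degree ≤ 3 exists, so m is irreducible over GF(3).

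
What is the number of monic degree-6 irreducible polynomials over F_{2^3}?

43596

The number of monic irreducibles of degree 6 over GF(8) is (1/6)·Σ_{d∣6} μ(6/d) 8^d.
Divisors of 6: 1, 2, 3, 6; μ(6/d) for each: 1, -1, -1, 1.
Σ = 8^1 − 8^2 − 8^3 + 8^6 = 261576.
N = 261576/6 = 43596.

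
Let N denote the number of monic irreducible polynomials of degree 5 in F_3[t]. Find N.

48

By the necklace-counting formula, N_3(5) = (1/5) Σ_{d|5} μ(5/d)·3^d.
Divisors of 5: 1, 5; μ(5/d) for each: -1, 1.
Σ = − 3^1 + 3^5 = 240.
N = 240/5 = 48.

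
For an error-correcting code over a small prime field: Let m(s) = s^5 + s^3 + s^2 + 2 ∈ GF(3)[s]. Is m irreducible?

Check for roots in GF(3): m(0) = 2; m(1) = 2; m(2) = 1.
No roots, so no linear factors.
Monic irreducibles of degree 2 over GF(3): s^2 + 1, s^2 + s + 2, s^2 + 2s + 2.
None of them divide m (all give nonzero remainder).
No irreducible factor of degree ≤ 2 exists, so m is irreducible over GF(3).

Yes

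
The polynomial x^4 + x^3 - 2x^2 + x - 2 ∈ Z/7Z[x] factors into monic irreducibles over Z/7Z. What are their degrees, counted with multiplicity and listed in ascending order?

Write g(x) = x^4 + x^3 - 2x^2 + x - 2.
Linear factors from roots: (x - 3).
Complete factorization: g(x) = (x - 3)·(x^3 - 3x^2 + 3x + 3).
Factor degrees with multiplicity: 1 + 3 = 4.

1, 3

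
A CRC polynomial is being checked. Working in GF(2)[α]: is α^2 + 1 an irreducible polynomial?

Write h(α) = α^2 + 1.
Check for roots in GF(2): h(0) = 1; h(1) = 0 → root.
h(1) = 0, so (α − 1) divides h(α); h is reducible.

No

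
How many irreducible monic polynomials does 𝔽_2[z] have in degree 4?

The number of monic irreducibles of degree 4 over GF(2) is (1/4)·Σ_{d∣4} μ(4/d) 2^d.
Divisors of 4: 1, 2, 4; μ(4/d) for each: 0, -1, 1.
Σ = − 2^2 + 2^4 = 12.
N = 12/4 = 3.

3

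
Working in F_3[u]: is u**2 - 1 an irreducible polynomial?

Write h(u) = u**2 - 1.
Check for roots in F_3: h(0) = 2; h(1) = 0 → root; h(2) = 0 → root.
h(1) = 0, so (u − 1) divides h(u); h is reducible.

No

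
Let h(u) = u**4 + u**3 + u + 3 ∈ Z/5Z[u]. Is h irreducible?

Yes

Check for roots in Z/5Z: h(0) = 3; h(1) = 1; h(2) = 4; h(3) = 4; h(4) = 2.
No roots, so no linear factors.
Degree-2 irreducible divisors: test the 10 monic irreducibles of degree 2 over GF(5).
None of them divide h (all give nonzero remainder).
No irreducible factor of degree ≤ 2 exists, so h is irreducible over GF(5).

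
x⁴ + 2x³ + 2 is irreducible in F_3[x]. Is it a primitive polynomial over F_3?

Write f(x) = x⁴ + 2x³ + 2.
|GF(3^4)^×| = 3^4 − 1 = 80. Prime factorization: 80 = 2^4·5.
f is primitive ⇔ x has order 80 in GF(3)[x]/(f), i.e. x^(80/q) ≠ 1 for each prime q | 80.
x^(40) mod f = 2.
x^(16) mod f = 2x² + x + 2.
None equal 1, so x has full order 80; f is primitive.

Yes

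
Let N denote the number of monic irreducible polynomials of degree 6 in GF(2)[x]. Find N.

x^(2^6) − x is the product of all monic irreducibles of degree dividing 6; Möbius inversion gives N = (1/6) Σ μ(6/d)·2^d.
Divisors of 6: 1, 2, 3, 6; μ(6/d) for each: 1, -1, -1, 1.
Σ = 2^1 − 2^2 − 2^3 + 2^6 = 54.
N = 54/6 = 9.

9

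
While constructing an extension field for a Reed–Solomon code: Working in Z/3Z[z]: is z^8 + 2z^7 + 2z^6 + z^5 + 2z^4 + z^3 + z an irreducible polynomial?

No

Write g(z) = z^8 + 2z^7 + 2z^6 + z^5 + 2z^4 + z^3 + z.
Check for roots in Z/3Z: g(0) = 0 → root; g(1) = 1; g(2) = 0 → root.
g(0) = 0, so (z) divides g(z); g is reducible.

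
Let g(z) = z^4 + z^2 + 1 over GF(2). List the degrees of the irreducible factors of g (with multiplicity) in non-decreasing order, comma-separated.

2, 2

Roots in GF(2): g(0) = 1; g(1) = 1.
Complete factorization: g(z) = (z^2 + z + 1)^2.
Factor degrees with multiplicity: 2 + 2 = 4.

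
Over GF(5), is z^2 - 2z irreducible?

Write P(z) = z^2 - 2z.
Check for roots in GF(5): P(0) = 0 → root; P(1) = 4; P(2) = 0 → root; P(3) = 3; P(4) = 3.
P(0) = 0, so (z) divides P(z); P is reducible.

No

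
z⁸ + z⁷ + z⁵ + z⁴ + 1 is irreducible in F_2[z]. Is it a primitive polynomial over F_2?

Write f(z) = z⁸ + z⁷ + z⁵ + z⁴ + 1.
|GF(2^8)^×| = 2^8 − 1 = 255. Prime factorization: 255 = 3·5·17.
f is primitive ⇔ z has order 255 in GF(2)[z]/(f), i.e. z^(255/q) ≠ 1 for each prime q | 255.
z^(85) mod f = z⁷ + z⁶ + z³ + z² + 1.
z^(51) mod f = 1
z^(15) mod f = z⁵ + z⁴ + z + 1.
Since z^(51) = 1, the order of z divides 51 < 255; not primitive.

No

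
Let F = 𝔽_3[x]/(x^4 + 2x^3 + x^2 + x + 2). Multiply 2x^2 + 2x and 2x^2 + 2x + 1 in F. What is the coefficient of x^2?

Multiply in 𝔽_3[x]: (2x^2 + 2x)·(2x^2 + 2x + 1) = x^4 + 2x^3 + 2x.
Reduce using x^4 ≡ x^3 + 2x^2 + 2x + 1 (mod x^4 + 2x^3 + x^2 + x + 2).
Reduced: 2x^2 + x + 1.

2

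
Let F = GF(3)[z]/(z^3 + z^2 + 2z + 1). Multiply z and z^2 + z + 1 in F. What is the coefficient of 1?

Multiply in GF(3)[z]: (z)·(z^2 + z + 1) = z^3 + z^2 + z.
Reduce using z^3 ≡ 2z^2 + z + 2 (mod z^3 + z^2 + 2z + 1).
Reduced: 2z + 2.

2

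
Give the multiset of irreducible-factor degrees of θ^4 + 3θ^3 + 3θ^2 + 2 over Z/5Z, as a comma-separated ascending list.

Write f(θ) = θ^4 + 3θ^3 + 3θ^2 + 2.
Roots in Z/5Z: f(0) = 2; f(1) = 4; f(2) = 4; f(3) = 1; f(4) = 3.
Complete factorization: f(θ) = (θ^4 + 3θ^3 + 3θ^2 + 2).
Factor degrees with multiplicity: 4 = 4.

4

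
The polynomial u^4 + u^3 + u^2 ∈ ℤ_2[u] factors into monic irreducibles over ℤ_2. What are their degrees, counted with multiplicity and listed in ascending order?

1, 1, 2

Write g(u) = u^4 + u^3 + u^2.
Roots in ℤ_2: g(0) = 0 → root; g(1) = 1.
Linear factors from roots: (u).
Complete factorization: g(u) = (u)^2·(u^2 + u + 1).
Factor degrees with multiplicity: 1 + 1 + 2 = 4.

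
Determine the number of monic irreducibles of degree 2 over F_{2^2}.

6

By the necklace-counting formula, N_4(2) = (1/2) Σ_{d|2} μ(2/d)·4^d.
Divisors of 2: 1, 2; μ(2/d) for each: -1, 1.
Σ = − 4^1 + 4^2 = 12.
N = 12/2 = 6.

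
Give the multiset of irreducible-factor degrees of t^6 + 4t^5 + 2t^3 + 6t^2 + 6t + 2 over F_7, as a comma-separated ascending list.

Write h(t) = t^6 + 4t^5 + 2t^3 + 6t^2 + 6t + 2.
Linear factors from roots: (t + 6), (t + 3).
Complete factorization: h(t) = (t + 3)·(t + 6)·(t^2 + 3t + 6)·(t^2 + 6t + 3).
Factor degrees with multiplicity: 1 + 1 + 2 + 2 = 6.

1, 1, 2, 2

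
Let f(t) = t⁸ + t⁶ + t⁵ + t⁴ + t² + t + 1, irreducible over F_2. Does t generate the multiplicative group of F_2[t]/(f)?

|GF(2^8)^×| = 2^8 − 1 = 255. Prime factorization: 255 = 3·5·17.
f is primitive ⇔ t has order 255 in GF(2)[t]/(f), i.e. t^(255/q) ≠ 1 for each prime q | 255.
t^(85) mod f = 1
t^(51) mod f = t⁶ + t⁴ + t³ + t² + t.
t^(15) mod f = t⁷ + t⁶ + t⁵ + t⁴ + t³ + t² + t.
Since t^(85) = 1, the order of t divides 85 < 255; not primitive.

No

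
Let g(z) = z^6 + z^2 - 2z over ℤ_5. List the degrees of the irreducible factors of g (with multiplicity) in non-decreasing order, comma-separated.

Roots in ℤ_5: g(0) = 0 → root; g(1) = 0 → root; g(2) = 4; g(3) = 2; g(4) = 4.
Linear factors from roots: (z), (z - 1).
Complete factorization: g(z) = (z)·(z - 1)·(z^2 - 2z - 2)·(z^2 - 2z - 1).
Factor degrees with multiplicity: 1 + 1 + 2 + 2 = 6.

1, 1, 2, 2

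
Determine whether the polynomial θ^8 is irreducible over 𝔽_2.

Write g(θ) = θ^8.
Check for roots in 𝔽_2: g(0) = 0 → root; g(1) = 1.
g(0) = 0, so (θ) divides g(θ); g is reducible.

No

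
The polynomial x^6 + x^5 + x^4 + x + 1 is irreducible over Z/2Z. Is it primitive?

Write f(x) = x^6 + x^5 + x^4 + x + 1.
|GF(2^6)^×| = 2^6 − 1 = 63. Prime factorization: 63 = 3^2·7.
f is primitive ⇔ x has order 63 in GF(2)[x]/(f), i.e. x^(63/q) ≠ 1 for each prime q | 63.
x^(21) mod f = x^4 + x^3 + 1.
x^(9) mod f = x^5 + x^2 + x + 1.
None equal 1, so x has full order 63; f is primitive.

Yes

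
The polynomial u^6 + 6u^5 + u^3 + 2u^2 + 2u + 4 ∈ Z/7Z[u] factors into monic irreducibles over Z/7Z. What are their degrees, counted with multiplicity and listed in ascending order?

Write g(u) = u^6 + 6u^5 + u^3 + 2u^2 + 2u + 4.
Linear factors from roots: (u + 5).
Complete factorization: g(u) = (u + 5)·(u^2 + 4u + 1)·(u^3 + 4u^2 + 6u + 5).
Factor degrees with multiplicity: 1 + 2 + 3 = 6.

1, 2, 3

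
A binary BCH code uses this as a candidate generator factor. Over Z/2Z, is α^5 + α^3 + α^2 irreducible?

Write f(α) = α^5 + α^3 + α^2.
Check for roots in Z/2Z: f(0) = 0 → root; f(1) = 1.
f(0) = 0, so (α) divides f(α); f is reducible.

No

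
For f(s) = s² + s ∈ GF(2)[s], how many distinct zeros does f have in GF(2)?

Evaluate at each of the 2 elements of GF(2):
f(0) = 0 → root; f(1) = 0 → root.
Roots: {0, 1}.

2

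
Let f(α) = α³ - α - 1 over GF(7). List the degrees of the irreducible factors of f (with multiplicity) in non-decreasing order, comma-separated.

1, 2

Linear factors from roots: (α + 2).
Complete factorization: f(α) = (α + 2)·(α² - 2α + 3).
Factor degrees with multiplicity: 1 + 2 = 3.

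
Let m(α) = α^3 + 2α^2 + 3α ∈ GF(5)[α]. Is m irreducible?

No

Check for roots in GF(5): m(0) = 0 → root; m(1) = 1; m(2) = 2; m(3) = 4; m(4) = 3.
m(0) = 0, so (α) divides m(α); m is reducible.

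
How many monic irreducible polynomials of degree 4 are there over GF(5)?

150

x^(5^4) − x is the product of all monic irreducibles of degree dividing 4; Möbius inversion gives N = (1/4) Σ μ(4/d)·5^d.
Divisors of 4: 1, 2, 4; μ(4/d) for each: 0, -1, 1.
Σ = − 5^2 + 5^4 = 600.
N = 600/4 = 150.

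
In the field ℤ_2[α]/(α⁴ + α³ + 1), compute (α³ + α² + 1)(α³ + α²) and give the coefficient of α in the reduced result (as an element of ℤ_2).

Multiply in ℤ_2[α]: (α³ + α² + 1)·(α³ + α²) = α⁶ + α⁴ + α³ + α².
Reduce using α⁴ ≡ α³ + 1 (mod α⁴ + α³ + 1).
Reduced: α³ + α.

1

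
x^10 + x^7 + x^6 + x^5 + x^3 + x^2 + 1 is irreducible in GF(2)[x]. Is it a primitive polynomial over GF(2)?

No

Write f(x) = x^10 + x^7 + x^6 + x^5 + x^3 + x^2 + 1.
|GF(2^10)^×| = 2^10 − 1 = 1023. Prime factorization: 1023 = 3·11·31.
f is primitive ⇔ x has order 1023 in GF(2)[x]/(f), i.e. x^(1023/q) ≠ 1 for each prime q | 1023.
x^(341) mod f = 1
x^(93) mod f = x^9 + x^7 + x^6 + x^5 + x^3 + x.
x^(33) mod f = x^6 + x^5 + x^4 + x.
Since x^(341) = 1, the order of x divides 341 < 1023; not primitive.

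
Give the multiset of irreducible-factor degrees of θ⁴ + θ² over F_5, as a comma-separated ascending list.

Write g(θ) = θ⁴ + θ².
Roots in F_5: g(0) = 0 → root; g(1) = 2; g(2) = 0 → root; g(3) = 0 → root; g(4) = 2.
Linear factors from roots: (θ), (θ + 3), (θ + 2).
Complete factorization: g(θ) = (θ + 2)·(θ + 3)·(θ)^2.
Factor degrees with multiplicity: 1 + 1 + 1 + 1 = 4.

1, 1, 1, 1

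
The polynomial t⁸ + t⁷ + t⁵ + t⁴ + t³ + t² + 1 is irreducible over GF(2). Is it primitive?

Write f(t) = t⁸ + t⁷ + t⁵ + t⁴ + t³ + t² + 1.
|GF(2^8)^×| = 2^8 − 1 = 255. Prime factorization: 255 = 3·5·17.
f is primitive ⇔ t has order 255 in GF(2)[t]/(f), i.e. t^(255/q) ≠ 1 for each prime q | 255.
t^(85) mod f = 1
t^(51) mod f = t⁷ + t⁶ + t² + 1.
t^(15) mod f = t⁷ + t⁴ + t².
Since t^(85) = 1, the order of t divides 85 < 255; not primitive.

No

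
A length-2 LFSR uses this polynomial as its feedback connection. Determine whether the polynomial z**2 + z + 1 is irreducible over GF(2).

Yes

Write h(z) = z**2 + z + 1.
Check for roots in GF(2): h(0) = 1; h(1) = 1.
No roots. A degree-2 polynomial over a field with no linear factor is irreducible.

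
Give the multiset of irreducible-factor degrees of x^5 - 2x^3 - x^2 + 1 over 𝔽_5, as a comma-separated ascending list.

5

Write f(x) = x^5 - 2x^3 - x^2 + 1.
Roots in 𝔽_5: f(0) = 1; f(1) = 4; f(2) = 3; f(3) = 1; f(4) = 1.
Complete factorization: f(x) = (x^5 - 2x^3 - x^2 + 1).
Factor degrees with multiplicity: 5 = 5.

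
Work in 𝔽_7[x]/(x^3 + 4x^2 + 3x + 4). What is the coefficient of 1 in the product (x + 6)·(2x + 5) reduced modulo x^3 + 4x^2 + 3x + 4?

Multiply in 𝔽_7[x]: (x + 6)·(2x + 5) = 2x^2 + 3x + 2.
Reduced: 2x^2 + 3x + 2.

2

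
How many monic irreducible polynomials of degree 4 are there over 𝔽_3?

The number of monic irreducibles of degree 4 over GF(3) is (1/4)·Σ_{d∣4} μ(4/d) 3^d.
Divisors of 4: 1, 2, 4; μ(4/d) for each: 0, -1, 1.
Σ = − 3^2 + 3^4 = 72.
N = 72/4 = 18.

18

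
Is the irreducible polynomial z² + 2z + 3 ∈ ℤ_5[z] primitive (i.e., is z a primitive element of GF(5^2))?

Write f(z) = z² + 2z + 3.
|GF(5^2)^×| = 5^2 − 1 = 24. Prime factorization: 24 = 2^3·3.
f is primitive ⇔ z has order 24 in GF(5)[z]/(f), i.e. z^(24/q) ≠ 1 for each prime q | 24.
z^(12) mod f = 4.
z^(8) mod f = 4z + 1.
None equal 1, so z has full order 24; f is primitive.

Yes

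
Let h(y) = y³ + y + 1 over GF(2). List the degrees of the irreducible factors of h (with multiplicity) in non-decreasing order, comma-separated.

Roots in GF(2): h(0) = 1; h(1) = 1.
Complete factorization: h(y) = (y³ + y + 1).
Factor degrees with multiplicity: 3 = 3.

3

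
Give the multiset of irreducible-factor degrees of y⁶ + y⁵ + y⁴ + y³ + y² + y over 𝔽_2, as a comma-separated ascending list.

Write f(y) = y⁶ + y⁵ + y⁴ + y³ + y² + y.
Roots in 𝔽_2: f(0) = 0 → root; f(1) = 0 → root.
Linear factors from roots: (y), (y + 1).
Complete factorization: f(y) = (y)·(y + 1)·(y² + y + 1)^2.
Factor degrees with multiplicity: 1 + 1 + 2 + 2 = 6.

1, 1, 2, 2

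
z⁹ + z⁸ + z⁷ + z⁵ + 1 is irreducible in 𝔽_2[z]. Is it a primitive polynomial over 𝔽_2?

Write f(z) = z⁹ + z⁸ + z⁷ + z⁵ + 1.
|GF(2^9)^×| = 2^9 − 1 = 511. Prime factorization: 511 = 7·73.
f is primitive ⇔ z has order 511 in GF(2)[z]/(f), i.e. z^(511/q) ≠ 1 for each prime q | 511.
z^(73) mod f = 1
z^(7) mod f = z⁷.
Since z^(73) = 1, the order of z divides 73 < 511; not primitive.

No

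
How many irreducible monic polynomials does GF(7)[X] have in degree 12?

1153430600

The number of monic irreducibles of degree 12 over GF(7) is (1/12)·Σ_{d∣12} μ(12/d) 7^d.
Divisors of 12: 1, 2, 3, 4, 6, 12; μ(12/d) for each: 0, 1, 0, -1, -1, 1.
Σ = 7^2 − 7^4 − 7^6 + 7^12 = 13841167200.
N = 13841167200/12 = 1153430600.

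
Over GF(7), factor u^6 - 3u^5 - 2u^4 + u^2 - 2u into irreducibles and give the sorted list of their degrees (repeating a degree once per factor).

Write h(u) = u^6 - 3u^5 - 2u^4 + u^2 - 2u.
Linear factors from roots: (u).
Complete factorization: h(u) = (u)·(u^2 - u - 1)·(u^3 - 2u^2 - 3u + 2).
Factor degrees with multiplicity: 1 + 2 + 3 = 6.

1, 2, 3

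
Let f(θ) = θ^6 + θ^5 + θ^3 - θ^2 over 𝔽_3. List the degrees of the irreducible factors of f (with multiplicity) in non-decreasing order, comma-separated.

Roots in 𝔽_3: f(0) = 0 → root; f(1) = 2; f(2) = 1.
Linear factors from roots: (θ).
Complete factorization: f(θ) = (θ)^2·(θ^2 + 1)·(θ^2 + θ - 1).
Factor degrees with multiplicity: 1 + 1 + 2 + 2 = 6.

1, 1, 2, 2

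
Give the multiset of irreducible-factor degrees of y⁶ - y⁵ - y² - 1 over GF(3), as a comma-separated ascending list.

Write f(y) = y⁶ - y⁵ - y² - 1.
Roots in GF(3): f(0) = 2; f(1) = 1; f(2) = 0 → root.
Linear factors from roots: (y + 1).
Complete factorization: f(y) = (y + 1)^4·(y² + y - 1).
Factor degrees with multiplicity: 1 + 1 + 1 + 1 + 2 = 6.

1, 1, 1, 1, 2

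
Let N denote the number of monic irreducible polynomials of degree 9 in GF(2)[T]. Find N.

By the necklace-counting formula, N_2(9) = (1/9) Σ_{d|9} μ(9/d)·2^d.
Divisors of 9: 1, 3, 9; μ(9/d) for each: 0, -1, 1.
Σ = − 2^3 + 2^9 = 504.
N = 504/9 = 56.

56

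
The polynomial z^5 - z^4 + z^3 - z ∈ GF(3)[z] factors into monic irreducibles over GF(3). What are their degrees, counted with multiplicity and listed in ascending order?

Write f(z) = z^5 - z^4 + z^3 - z.
Roots in GF(3): f(0) = 0 → root; f(1) = 0 → root; f(2) = 1.
Linear factors from roots: (z), (z - 1).
Complete factorization: f(z) = (z)·(z - 1)^2·(z^2 + z - 1).
Factor degrees with multiplicity: 1 + 1 + 1 + 2 = 5.

1, 1, 1, 2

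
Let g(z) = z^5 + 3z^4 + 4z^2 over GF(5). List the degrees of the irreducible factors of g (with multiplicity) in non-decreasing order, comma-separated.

1, 1, 3

Roots in GF(5): g(0) = 0 → root; g(1) = 3; g(2) = 1; g(3) = 2; g(4) = 1.
Linear factors from roots: (z).
Complete factorization: g(z) = (z)^2·(z^3 + 3z^2 + 4).
Factor degrees with multiplicity: 1 + 1 + 3 = 5.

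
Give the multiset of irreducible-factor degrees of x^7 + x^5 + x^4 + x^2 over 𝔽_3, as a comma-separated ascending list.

Write f(x) = x^7 + x^5 + x^4 + x^2.
Roots in 𝔽_3: f(0) = 0 → root; f(1) = 1; f(2) = 0 → root.
Linear factors from roots: (x), (x + 1).
Complete factorization: f(x) = (x)^2·(x + 1)^3·(x^2 + 1).
Factor degrees with multiplicity: 1 + 1 + 1 + 1 + 1 + 2 = 7.

1, 1, 1, 1, 1, 2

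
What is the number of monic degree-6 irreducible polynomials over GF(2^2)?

670

The number of monic irreducibles of degree 6 over GF(4) is (1/6)·Σ_{d∣6} μ(6/d) 4^d.
Divisors of 6: 1, 2, 3, 6; μ(6/d) for each: 1, -1, -1, 1.
Σ = 4^1 − 4^2 − 4^3 + 4^6 = 4020.
N = 4020/6 = 670.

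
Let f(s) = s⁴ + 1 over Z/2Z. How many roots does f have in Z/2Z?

1

Evaluate at each of the 2 elements of Z/2Z:
f(0) = 1; f(1) = 0 → root.
Roots: {1}.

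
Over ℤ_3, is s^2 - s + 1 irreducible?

Write h(s) = s^2 - s + 1.
Check for roots in ℤ_3: h(0) = 1; h(1) = 1; h(2) = 0 → root.
h(2) = 0, so (s − 2) divides h(s); h is reducible.

No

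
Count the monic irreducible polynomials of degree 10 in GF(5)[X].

976248

The number of monic irreducibles of degree 10 over GF(5) is (1/10)·Σ_{d∣10} μ(10/d) 5^d.
Divisors of 10: 1, 2, 5, 10; μ(10/d) for each: 1, -1, -1, 1.
Σ = 5^1 − 5^2 − 5^5 + 5^10 = 9762480.
N = 9762480/10 = 976248.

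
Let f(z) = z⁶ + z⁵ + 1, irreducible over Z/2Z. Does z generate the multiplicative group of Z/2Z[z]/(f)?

Yes

|GF(2^6)^×| = 2^6 − 1 = 63. Prime factorization: 63 = 3^2·7.
f is primitive ⇔ z has order 63 in GF(2)[z]/(f), i.e. z^(63/q) ≠ 1 for each prime q | 63.
z^(21) mod f = z⁵ + z⁴ + z³ + 1.
z^(9) mod f = z⁵ + z³ + z² + z + 1.
None equal 1, so z has full order 63; f is primitive.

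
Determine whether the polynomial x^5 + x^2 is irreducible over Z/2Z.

No

Write P(x) = x^5 + x^2.
Check for roots in Z/2Z: P(0) = 0 → root; P(1) = 0 → root.
P(0) = 0, so (x) divides P(x); P is reducible.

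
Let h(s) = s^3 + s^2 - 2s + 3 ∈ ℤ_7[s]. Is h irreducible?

Check for roots in ℤ_7: h(0) = 3; h(1) = 3; h(2) = 4; h(3) = 5; h(4) = 5; h(5) = 3; h(6) = 5.
No roots. A degree-3 polynomial over a field with no linear factor is irreducible.

Yes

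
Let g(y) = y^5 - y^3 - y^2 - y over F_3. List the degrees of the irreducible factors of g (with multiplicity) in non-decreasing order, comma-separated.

Roots in F_3: g(0) = 0 → root; g(1) = 1; g(2) = 0 → root.
Linear factors from roots: (y), (y + 1).
Complete factorization: g(y) = (y)·(y + 1)^2·(y^2 + y - 1).
Factor degrees with multiplicity: 1 + 1 + 1 + 2 = 5.

1, 1, 1, 2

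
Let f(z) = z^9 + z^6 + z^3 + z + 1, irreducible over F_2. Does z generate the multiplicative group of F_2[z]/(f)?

|GF(2^9)^×| = 2^9 − 1 = 511. Prime factorization: 511 = 7·73.
f is primitive ⇔ z has order 511 in GF(2)[z]/(f), i.e. z^(511/q) ≠ 1 for each prime q | 511.
z^(73) mod f = 1
z^(7) mod f = z^7.
Since z^(73) = 1, the order of z divides 73 < 511; not primitive.

No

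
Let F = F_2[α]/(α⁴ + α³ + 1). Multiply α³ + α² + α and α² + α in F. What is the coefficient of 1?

Multiply in F_2[α]: (α³ + α² + α)·(α² + α) = α⁵ + α².
Reduce using α⁴ ≡ α³ + 1 (mod α⁴ + α³ + 1).
Reduced: α³ + α² + α + 1.

1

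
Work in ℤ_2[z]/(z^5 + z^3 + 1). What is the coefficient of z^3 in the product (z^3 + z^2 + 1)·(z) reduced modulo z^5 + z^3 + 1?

1

Multiply in ℤ_2[z]: (z^3 + z^2 + 1)·(z) = z^4 + z^3 + z.
Reduced: z^4 + z^3 + z.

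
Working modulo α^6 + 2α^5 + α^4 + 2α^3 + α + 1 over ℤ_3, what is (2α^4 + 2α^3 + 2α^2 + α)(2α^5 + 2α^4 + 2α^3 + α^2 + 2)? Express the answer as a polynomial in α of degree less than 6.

α^3 + 2α^2

Multiply in ℤ_3[α]: (2α^4 + 2α^3 + 2α^2 + α)·(2α^5 + 2α^4 + 2α^3 + α^2 + 2) = α^9 + 2α^8 + 2α^5 + 2α^4 + 2α^3 + α^2 + 2α.
Reduce using α^6 ≡ α^5 + 2α^4 + α^3 + 2α + 2 (mod α^6 + 2α^5 + α^4 + 2α^3 + α + 1).
Reduced: α^3 + 2α^2.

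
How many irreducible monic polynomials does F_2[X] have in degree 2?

By the necklace-counting formula, N_2(2) = (1/2) Σ_{d|2} μ(2/d)·2^d.
Divisors of 2: 1, 2; μ(2/d) for each: -1, 1.
Σ = − 2^1 + 2^2 = 2.
N = 2/2 = 1.

1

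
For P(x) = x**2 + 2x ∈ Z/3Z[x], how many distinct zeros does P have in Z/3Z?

2

Evaluate at each of the 3 elements of Z/3Z:
P(0) = 0 → root; P(1) = 0 → root; P(2) = 2.
Roots: {0, 1}.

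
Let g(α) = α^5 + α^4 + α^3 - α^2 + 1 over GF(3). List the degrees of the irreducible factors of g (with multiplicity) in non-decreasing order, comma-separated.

Roots in GF(3): g(0) = 1; g(1) = 0 → root; g(2) = 2.
Linear factors from roots: (α - 1).
Complete factorization: g(α) = (α - 1)·(α^2 + 1)·(α^2 - α - 1).
Factor degrees with multiplicity: 1 + 2 + 2 = 5.

1, 2, 2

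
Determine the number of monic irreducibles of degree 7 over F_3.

312

Gauss's count: N_{3}(7) = (1/7) Σ_{d|7} μ(7/d)·3^d.
Divisors of 7: 1, 7; μ(7/d) for each: -1, 1.
Σ = − 3^1 + 3^7 = 2184.
N = 2184/7 = 312.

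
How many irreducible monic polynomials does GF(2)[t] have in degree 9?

Gauss's count: N_{2}(9) = (1/9) Σ_{d|9} μ(9/d)·2^d.
Divisors of 9: 1, 3, 9; μ(9/d) for each: 0, -1, 1.
Σ = − 2^3 + 2^9 = 504.
N = 504/9 = 56.

56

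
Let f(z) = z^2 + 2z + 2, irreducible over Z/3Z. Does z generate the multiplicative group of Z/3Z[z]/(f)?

Yes

|GF(3^2)^×| = 3^2 − 1 = 8. Prime factorization: 8 = 2^3.
f is primitive ⇔ z has order 8 in GF(3)[z]/(f), i.e. z^(8/q) ≠ 1 for each prime q | 8.
z^(4) mod f = 2.
None equal 1, so z has full order 8; f is primitive.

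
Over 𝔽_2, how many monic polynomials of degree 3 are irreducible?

2

x^(2^3) − x is the product of all monic irreducibles of degree dividing 3; Möbius inversion gives N = (1/3) Σ μ(3/d)·2^d.
Divisors of 3: 1, 3; μ(3/d) for each: -1, 1.
Σ = − 2^1 + 2^3 = 6.
N = 6/3 = 2.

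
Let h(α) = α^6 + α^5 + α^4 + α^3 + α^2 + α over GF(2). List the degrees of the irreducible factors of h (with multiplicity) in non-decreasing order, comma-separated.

Roots in GF(2): h(0) = 0 → root; h(1) = 0 → root.
Linear factors from roots: (α), (α + 1).
Complete factorization: h(α) = (α)·(α + 1)·(α^2 + α + 1)^2.
Factor degrees with multiplicity: 1 + 1 + 2 + 2 = 6.

1, 1, 2, 2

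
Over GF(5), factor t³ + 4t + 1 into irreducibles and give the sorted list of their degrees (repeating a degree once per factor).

Write h(t) = t³ + 4t + 1.
Roots in GF(5): h(0) = 1; h(1) = 1; h(2) = 2; h(3) = 0 → root; h(4) = 1.
Linear factors from roots: (t + 2).
Complete factorization: h(t) = (t + 2)·(t² + 3t + 3).
Factor degrees with multiplicity: 1 + 2 = 3.

1, 2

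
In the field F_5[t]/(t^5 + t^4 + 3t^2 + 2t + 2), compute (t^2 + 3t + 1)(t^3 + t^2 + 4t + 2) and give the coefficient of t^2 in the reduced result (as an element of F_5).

2

Multiply in F_5[t]: (t^2 + 3t + 1)·(t^3 + t^2 + 4t + 2) = t^5 + 4t^4 + 3t^3 + 2.
Reduce using t^5 ≡ 4t^4 + 2t^2 + 3t + 3 (mod t^5 + t^4 + 3t^2 + 2t + 2).
Reduced: 3t^4 + 3t^3 + 2t^2 + 3t.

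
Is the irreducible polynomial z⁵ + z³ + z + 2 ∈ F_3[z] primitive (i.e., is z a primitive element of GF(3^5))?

Write f(z) = z⁵ + z³ + z + 2.
|GF(3^5)^×| = 3^5 − 1 = 242. Prime factorization: 242 = 2·11^2.
f is primitive ⇔ z has order 242 in GF(3)[z]/(f), i.e. z^(242/q) ≠ 1 for each prime q | 242.
z^(121) mod f = 1
z^(22) mod f = z⁴ + z² + 2.
Since z^(121) = 1, the order of z divides 121 < 242; not primitive.

No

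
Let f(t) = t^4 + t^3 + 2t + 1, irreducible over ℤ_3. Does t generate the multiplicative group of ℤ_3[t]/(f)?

No

|GF(3^4)^×| = 3^4 − 1 = 80. Prime factorization: 80 = 2^4·5.
f is primitive ⇔ t has order 80 in GF(3)[t]/(f), i.e. t^(80/q) ≠ 1 for each prime q | 80.
t^(40) mod f = 1
t^(16) mod f = 2t^2 + t + 1.
Since t^(40) = 1, the order of t divides 40 < 80; not primitive.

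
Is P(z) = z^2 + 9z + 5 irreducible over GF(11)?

Yes

Check each element of GF(11) for a root: P(0)=5, P(1)=4, P(2)=5, P(3)=8, P(4)=2, P(5)=9, P(6)=7, P(7)=7, P(8)=9, P(9)=2, P(10)=8.
No roots. A degree-2 polynomial over a field with no linear factor is irreducible.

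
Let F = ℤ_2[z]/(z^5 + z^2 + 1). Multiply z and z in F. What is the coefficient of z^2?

1

Multiply in ℤ_2[z]: (z)·(z) = z^2.
Reduced: z^2.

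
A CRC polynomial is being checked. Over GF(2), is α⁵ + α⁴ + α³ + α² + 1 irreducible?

Write m(α) = α⁵ + α⁴ + α³ + α² + 1.
Check for roots in GF(2): m(0) = 1; m(1) = 1.
No roots, so no linear factors.
Monic irreducibles of degree 2 over GF(2): α² + α + 1.
None of them divide m (all give nonzero remainder).
No irreducible factor of degree ≤ 2 exists, so m is irreducible over GF(2).

Yes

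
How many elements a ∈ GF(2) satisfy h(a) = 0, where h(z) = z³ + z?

2

Evaluate at each of the 2 elements of GF(2):
h(0) = 0 → root; h(1) = 0 → root.
Roots: {0, 1}.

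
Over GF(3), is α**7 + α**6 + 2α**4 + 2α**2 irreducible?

Write h(α) = α**7 + α**6 + 2α**4 + 2α**2.
Check for roots in GF(3): h(0) = 0 → root; h(1) = 0 → root; h(2) = 1.
h(0) = 0, so (α) divides h(α); h is reducible.

No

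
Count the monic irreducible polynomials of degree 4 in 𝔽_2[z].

By the necklace-counting formula, N_2(4) = (1/4) Σ_{d|4} μ(4/d)·2^d.
Divisors of 4: 1, 2, 4; μ(4/d) for each: 0, -1, 1.
Σ = − 2^2 + 2^4 = 12.
N = 12/4 = 3.

3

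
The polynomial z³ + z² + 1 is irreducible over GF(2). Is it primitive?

Write f(z) = z³ + z² + 1.
|GF(2^3)^×| = 2^3 − 1 = 7. Prime factorization: 7 = 7.
f is primitive ⇔ z has order 7 in GF(2)[z]/(f), i.e. z^(7/q) ≠ 1 for each prime q | 7.
z^(1) mod f = z.
None equal 1, so z has full order 7; f is primitive.

Yes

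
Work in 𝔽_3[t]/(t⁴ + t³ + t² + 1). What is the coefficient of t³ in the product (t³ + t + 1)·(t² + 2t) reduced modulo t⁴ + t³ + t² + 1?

2

Multiply in 𝔽_3[t]: (t³ + t + 1)·(t² + 2t) = t⁵ + 2t⁴ + t³ + 2t.
Reduce using t⁴ ≡ 2t³ + 2t² + 2 (mod t⁴ + t³ + t² + 1).
Reduced: 2t³ + 2t² + t + 2.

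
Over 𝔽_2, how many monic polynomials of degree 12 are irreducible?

335

By the necklace-counting formula, N_2(12) = (1/12) Σ_{d|12} μ(12/d)·2^d.
Divisors of 12: 1, 2, 3, 4, 6, 12; μ(12/d) for each: 0, 1, 0, -1, -1, 1.
Σ = 2^2 − 2^4 − 2^6 + 2^12 = 4020.
N = 4020/12 = 335.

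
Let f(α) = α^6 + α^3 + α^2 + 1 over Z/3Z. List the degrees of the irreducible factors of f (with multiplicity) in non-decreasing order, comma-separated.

Roots in Z/3Z: f(0) = 1; f(1) = 1; f(2) = 2.
Complete factorization: f(α) = (α^6 + α^3 + α^2 + 1).
Factor degrees with multiplicity: 6 = 6.

6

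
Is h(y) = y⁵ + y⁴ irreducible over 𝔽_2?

No

Check for roots in 𝔽_2: h(0) = 0 → root; h(1) = 0 → root.
h(0) = 0, so (y) divides h(y); h is reducible.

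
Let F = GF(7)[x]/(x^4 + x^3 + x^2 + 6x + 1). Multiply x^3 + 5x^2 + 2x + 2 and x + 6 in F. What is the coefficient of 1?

Multiply in GF(7)[x]: (x^3 + 5x^2 + 2x + 2)·(x + 6) = x^4 + 4x^3 + 4x^2 + 5.
Reduce using x^4 ≡ 6x^3 + 6x^2 + x + 6 (mod x^4 + x^3 + x^2 + 6x + 1).
Reduced: 3x^3 + 3x^2 + x + 4.

4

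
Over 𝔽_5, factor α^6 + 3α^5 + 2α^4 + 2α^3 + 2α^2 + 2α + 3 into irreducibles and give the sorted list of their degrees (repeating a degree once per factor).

1, 2, 3

Write h(α) = α^6 + 3α^5 + 2α^4 + 2α^3 + 2α^2 + 2α + 3.
Roots in 𝔽_5: h(0) = 3; h(1) = 0 → root; h(2) = 3; h(3) = 1; h(4) = 1.
Linear factors from roots: (α + 4).
Complete factorization: h(α) = (α + 4)·(α^2 + 2α + 3)·(α^3 + 2α^2 + 4α + 4).
Factor degrees with multiplicity: 1 + 2 + 3 = 6.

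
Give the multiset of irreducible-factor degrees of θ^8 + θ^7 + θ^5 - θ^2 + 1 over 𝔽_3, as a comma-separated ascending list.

1, 1, 2, 4

Write h(θ) = θ^8 + θ^7 + θ^5 - θ^2 + 1.
Roots in 𝔽_3: h(0) = 1; h(1) = 0 → root; h(2) = 2.
Linear factors from roots: (θ - 1).
Complete factorization: h(θ) = (θ - 1)^2·(θ^2 + 1)·(θ^4 + θ^2 - θ + 1).
Factor degrees with multiplicity: 1 + 1 + 2 + 4 = 8.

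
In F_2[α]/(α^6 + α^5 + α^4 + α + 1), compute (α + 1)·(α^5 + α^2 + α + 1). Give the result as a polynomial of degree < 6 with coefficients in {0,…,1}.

Multiply in F_2[α]: (α + 1)·(α^5 + α^2 + α + 1) = α^6 + α^5 + α^3 + 1.
Reduce using α^6 ≡ α^5 + α^4 + α + 1 (mod α^6 + α^5 + α^4 + α + 1).
Reduced: α^4 + α^3 + α.

α^4 + α^3 + α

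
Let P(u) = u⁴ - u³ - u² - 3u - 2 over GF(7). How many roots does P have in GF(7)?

Evaluate at each of the 7 elements of GF(7):
P(0) = 5; P(1) = 1; P(2) = 3; P(3) = 6; P(4) = 1; P(5) = 3; P(6) = 2.
No element is a root.

0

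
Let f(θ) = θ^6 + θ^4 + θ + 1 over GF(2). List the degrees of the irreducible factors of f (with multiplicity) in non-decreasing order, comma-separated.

1, 2, 3

Roots in GF(2): f(0) = 1; f(1) = 0 → root.
Linear factors from roots: (θ + 1).
Complete factorization: f(θ) = (θ + 1)·(θ^2 + θ + 1)·(θ^3 + θ + 1).
Factor degrees with multiplicity: 1 + 2 + 3 = 6.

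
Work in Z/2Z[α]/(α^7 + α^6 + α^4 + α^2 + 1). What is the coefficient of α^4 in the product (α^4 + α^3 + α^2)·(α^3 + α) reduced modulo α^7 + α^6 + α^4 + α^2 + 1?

Multiply in Z/2Z[α]: (α^4 + α^3 + α^2)·(α^3 + α) = α^7 + α^6 + α^4 + α^3.
Reduce using α^7 ≡ α^6 + α^4 + α^2 + 1 (mod α^7 + α^6 + α^4 + α^2 + 1).
Reduced: α^3 + α^2 + 1.

0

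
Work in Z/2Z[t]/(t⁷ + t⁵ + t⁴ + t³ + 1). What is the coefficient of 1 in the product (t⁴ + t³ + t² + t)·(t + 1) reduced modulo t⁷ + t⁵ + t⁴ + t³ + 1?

Multiply in Z/2Z[t]: (t⁴ + t³ + t² + t)·(t + 1) = t⁵ + t.
Reduced: t⁵ + t.

0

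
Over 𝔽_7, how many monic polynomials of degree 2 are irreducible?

21

By the necklace-counting formula, N_7(2) = (1/2) Σ_{d|2} μ(2/d)·7^d.
Divisors of 2: 1, 2; μ(2/d) for each: -1, 1.
Σ = − 7^1 + 7^2 = 42.
N = 42/2 = 21.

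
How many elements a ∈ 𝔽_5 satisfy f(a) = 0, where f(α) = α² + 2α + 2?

2

Evaluate at each of the 5 elements of 𝔽_5:
f(0) = 2; f(1) = 0 → root; f(2) = 0 → root; f(3) = 2; f(4) = 1.
Roots: {1, 2}.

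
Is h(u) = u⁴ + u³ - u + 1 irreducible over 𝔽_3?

Check for roots in 𝔽_3: h(0) = 1; h(1) = 2; h(2) = 2.
No roots, so no linear factors.
Monic irreducibles of degree 2 over GF(3): u² + 1, u² + u - 1, u² - u - 1.
None of them divide h (all give nonzero remainder).
No irreducible factor of degree ≤ 2 exists, so h is irreducible over GF(3).

Yes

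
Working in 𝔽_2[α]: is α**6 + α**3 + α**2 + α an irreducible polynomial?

No

Write P(α) = α**6 + α**3 + α**2 + α.
Check for roots in 𝔽_2: P(0) = 0 → root; P(1) = 0 → root.
P(0) = 0, so (α) divides P(α); P is reducible.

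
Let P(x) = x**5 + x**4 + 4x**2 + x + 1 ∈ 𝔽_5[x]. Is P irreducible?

Yes

Check for roots in 𝔽_5: P(0) = 1; P(1) = 3; P(2) = 2; P(3) = 4; P(4) = 4.
No roots, so no linear factors.
Degree-2 irreducible divisors: test the 10 monic irreducibles of degree 2 over GF(5).
None of them divide P (all give nonzero remainder).
No irreducible factor of degree ≤ 2 exists, so P is irreducible over GF(5).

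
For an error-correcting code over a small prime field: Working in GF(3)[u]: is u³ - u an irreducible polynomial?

No

Write f(u) = u³ - u.
Check for roots in GF(3): f(0) = 0 → root; f(1) = 0 → root; f(2) = 0 → root.
f(0) = 0, so (u) divides f(u); f is reducible.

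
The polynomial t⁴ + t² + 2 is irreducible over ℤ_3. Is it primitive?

No

Write f(t) = t⁴ + t² + 2.
|GF(3^4)^×| = 3^4 − 1 = 80. Prime factorization: 80 = 2^4·5.
f is primitive ⇔ t has order 80 in GF(3)[t]/(f), i.e. t^(80/q) ≠ 1 for each prime q | 80.
t^(40) mod f = 2.
t^(16) mod f = 1
Since t^(16) = 1, the order of t divides 16 < 80; not primitive.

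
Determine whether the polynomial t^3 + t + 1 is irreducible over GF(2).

Write P(t) = t^3 + t + 1.
Check for roots in GF(2): P(0) = 1; P(1) = 1.
No roots. A degree-3 polynomial over a field with no linear factor is irreducible.

Yes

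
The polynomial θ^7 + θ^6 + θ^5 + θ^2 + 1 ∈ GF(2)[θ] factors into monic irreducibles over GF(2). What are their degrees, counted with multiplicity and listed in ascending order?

7

Write f(θ) = θ^7 + θ^6 + θ^5 + θ^2 + 1.
Roots in GF(2): f(0) = 1; f(1) = 1.
Complete factorization: f(θ) = (θ^7 + θ^6 + θ^5 + θ^2 + 1).
Factor degrees with multiplicity: 7 = 7.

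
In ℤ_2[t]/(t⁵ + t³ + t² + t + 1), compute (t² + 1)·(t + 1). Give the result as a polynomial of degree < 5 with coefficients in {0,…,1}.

t^3 + t^2 + t + 1

Multiply in ℤ_2[t]: (t² + 1)·(t + 1) = t³ + t² + t + 1.
Reduced: t³ + t² + t + 1.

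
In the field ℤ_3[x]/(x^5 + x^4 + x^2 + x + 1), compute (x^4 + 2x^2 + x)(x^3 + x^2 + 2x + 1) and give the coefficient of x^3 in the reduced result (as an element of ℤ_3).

1

Multiply in ℤ_3[x]: (x^4 + 2x^2 + x)·(x^3 + x^2 + 2x + 1) = x^7 + x^6 + x^5 + x^4 + 2x^3 + x^2 + x.
Reduce using x^5 ≡ 2x^4 + 2x^2 + 2x + 2 (mod x^5 + x^4 + x^2 + x + 1).
Reduced: 2x^4 + x^3 + 2x^2 + 2.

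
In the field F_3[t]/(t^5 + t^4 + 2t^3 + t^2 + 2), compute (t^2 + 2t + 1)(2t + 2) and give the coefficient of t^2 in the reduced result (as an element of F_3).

0

Multiply in F_3[t]: (t^2 + 2t + 1)·(2t + 2) = 2t^3 + 2.
Reduced: 2t^3 + 2.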